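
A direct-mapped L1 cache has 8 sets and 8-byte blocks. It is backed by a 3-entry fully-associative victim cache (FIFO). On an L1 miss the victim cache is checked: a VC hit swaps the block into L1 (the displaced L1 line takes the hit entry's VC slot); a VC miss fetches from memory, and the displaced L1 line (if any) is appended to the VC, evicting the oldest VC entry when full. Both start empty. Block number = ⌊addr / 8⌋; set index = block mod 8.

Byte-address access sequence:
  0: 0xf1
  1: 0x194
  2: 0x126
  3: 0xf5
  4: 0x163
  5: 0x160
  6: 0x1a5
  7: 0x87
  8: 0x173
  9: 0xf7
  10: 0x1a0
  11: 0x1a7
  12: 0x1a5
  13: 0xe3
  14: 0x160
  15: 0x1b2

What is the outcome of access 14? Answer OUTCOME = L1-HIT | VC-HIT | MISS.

OUTCOME = VC-HIT

0: 0xf1 (blk 30, set 6) → MISS  vc=[]
1: 0x194 (blk 50, set 2) → MISS  vc=[]
2: 0x126 (blk 36, set 4) → MISS  vc=[]
3: 0xf5 (blk 30, set 6) → L1-HIT  vc=[]
4: 0x163 (blk 44, set 4) → MISS  vc=[36]
5: 0x160 (blk 44, set 4) → L1-HIT  vc=[36]
6: 0x1a5 (blk 52, set 4) → MISS  vc=[36, 44]
7: 0x87 (blk 16, set 0) → MISS  vc=[36, 44]
8: 0x173 (blk 46, set 6) → MISS  vc=[36, 44, 30]
9: 0xf7 (blk 30, set 6) → VC-HIT  vc=[36, 44, 46]
10: 0x1a0 (blk 52, set 4) → L1-HIT  vc=[36, 44, 46]
11: 0x1a7 (blk 52, set 4) → L1-HIT  vc=[36, 44, 46]
12: 0x1a5 (blk 52, set 4) → L1-HIT  vc=[36, 44, 46]
13: 0xe3 (blk 28, set 4) → MISS  vc=[44, 46, 52]
14: 0x160 (blk 44, set 4) → VC-HIT  vc=[28, 46, 52]
15: 0x1b2 (blk 54, set 6) → MISS  vc=[46, 52, 30]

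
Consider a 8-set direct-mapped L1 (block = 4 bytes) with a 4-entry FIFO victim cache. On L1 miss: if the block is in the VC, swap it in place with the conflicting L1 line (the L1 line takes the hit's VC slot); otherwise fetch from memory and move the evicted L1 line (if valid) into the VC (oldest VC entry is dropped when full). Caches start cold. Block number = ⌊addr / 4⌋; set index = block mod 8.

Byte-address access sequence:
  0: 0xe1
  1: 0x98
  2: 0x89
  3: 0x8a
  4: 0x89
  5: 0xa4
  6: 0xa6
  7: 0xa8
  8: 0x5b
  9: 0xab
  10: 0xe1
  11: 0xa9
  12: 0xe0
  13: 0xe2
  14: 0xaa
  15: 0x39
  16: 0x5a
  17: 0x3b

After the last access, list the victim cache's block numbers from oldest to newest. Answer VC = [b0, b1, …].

  [0] addr=0xe1 blk=56 s=0: MISS | VC []
  [1] addr=0x98 blk=38 s=6: MISS | VC []
  [2] addr=0x89 blk=34 s=2: MISS | VC []
  [3] addr=0x8a blk=34 s=2: L1-HIT | VC []
  [4] addr=0x89 blk=34 s=2: L1-HIT | VC []
  [5] addr=0xa4 blk=41 s=1: MISS | VC []
  [6] addr=0xa6 blk=41 s=1: L1-HIT | VC []
  [7] addr=0xa8 blk=42 s=2: MISS | VC [34]
  [8] addr=0x5b blk=22 s=6: MISS | VC [34, 38]
  [9] addr=0xab blk=42 s=2: L1-HIT | VC [34, 38]
  [10] addr=0xe1 blk=56 s=0: L1-HIT | VC [34, 38]
  [11] addr=0xa9 blk=42 s=2: L1-HIT | VC [34, 38]
  [12] addr=0xe0 blk=56 s=0: L1-HIT | VC [34, 38]
  [13] addr=0xe2 blk=56 s=0: L1-HIT | VC [34, 38]
  [14] addr=0xaa blk=42 s=2: L1-HIT | VC [34, 38]
  [15] addr=0x39 blk=14 s=6: MISS | VC [34, 38, 22]
  [16] addr=0x5a blk=22 s=6: VC-HIT | VC [34, 38, 14]
  [17] addr=0x3b blk=14 s=6: VC-HIT | VC [34, 38, 22]

VC = [34, 38, 22]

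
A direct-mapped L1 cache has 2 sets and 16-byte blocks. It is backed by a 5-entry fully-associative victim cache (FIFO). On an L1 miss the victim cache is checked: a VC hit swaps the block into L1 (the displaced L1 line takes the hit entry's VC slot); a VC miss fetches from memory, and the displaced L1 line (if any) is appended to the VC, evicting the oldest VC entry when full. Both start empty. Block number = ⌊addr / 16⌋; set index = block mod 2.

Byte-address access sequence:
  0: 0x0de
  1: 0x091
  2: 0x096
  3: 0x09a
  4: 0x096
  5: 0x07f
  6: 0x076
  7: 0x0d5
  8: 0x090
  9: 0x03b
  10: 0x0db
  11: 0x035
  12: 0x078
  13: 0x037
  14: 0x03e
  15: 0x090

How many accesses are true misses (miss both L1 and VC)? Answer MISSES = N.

MISSES = 4

#0 0xde→b13/s1 MISS; vc=[]
#1 0x91→b9/s1 MISS; vc=[13]
#2 0x96→b9/s1 L1-HIT; vc=[13]
#3 0x9a→b9/s1 L1-HIT; vc=[13]
#4 0x96→b9/s1 L1-HIT; vc=[13]
#5 0x7f→b7/s1 MISS; vc=[13,9]
#6 0x76→b7/s1 L1-HIT; vc=[13,9]
#7 0xd5→b13/s1 VC-HIT; vc=[7,9]
#8 0x90→b9/s1 VC-HIT; vc=[7,13]
#9 0x3b→b3/s1 MISS; vc=[7,13,9]
#10 0xdb→b13/s1 VC-HIT; vc=[7,3,9]
#11 0x35→b3/s1 VC-HIT; vc=[7,13,9]
#12 0x78→b7/s1 VC-HIT; vc=[3,13,9]
#13 0x37→b3/s1 VC-HIT; vc=[7,13,9]
#14 0x3e→b3/s1 L1-HIT; vc=[7,13,9]
#15 0x90→b9/s1 VC-HIT; vc=[7,13,3]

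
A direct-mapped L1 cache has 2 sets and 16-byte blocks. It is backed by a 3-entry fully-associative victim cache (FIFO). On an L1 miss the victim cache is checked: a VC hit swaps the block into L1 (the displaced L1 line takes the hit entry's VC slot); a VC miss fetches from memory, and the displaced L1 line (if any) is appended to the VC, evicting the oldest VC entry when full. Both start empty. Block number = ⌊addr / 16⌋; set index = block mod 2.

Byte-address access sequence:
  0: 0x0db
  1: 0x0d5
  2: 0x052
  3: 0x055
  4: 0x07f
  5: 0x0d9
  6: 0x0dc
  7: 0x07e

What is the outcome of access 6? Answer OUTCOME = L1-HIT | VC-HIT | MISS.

#0 0xdb→b13/s1 MISS; vc=[]
#1 0xd5→b13/s1 L1-HIT; vc=[]
#2 0x52→b5/s1 MISS; vc=[13]
#3 0x55→b5/s1 L1-HIT; vc=[13]
#4 0x7f→b7/s1 MISS; vc=[13,5]
#5 0xd9→b13/s1 VC-HIT; vc=[7,5]
#6 0xdc→b13/s1 L1-HIT; vc=[7,5]
#7 0x7e→b7/s1 VC-HIT; vc=[13,5]

OUTCOME = L1-HIT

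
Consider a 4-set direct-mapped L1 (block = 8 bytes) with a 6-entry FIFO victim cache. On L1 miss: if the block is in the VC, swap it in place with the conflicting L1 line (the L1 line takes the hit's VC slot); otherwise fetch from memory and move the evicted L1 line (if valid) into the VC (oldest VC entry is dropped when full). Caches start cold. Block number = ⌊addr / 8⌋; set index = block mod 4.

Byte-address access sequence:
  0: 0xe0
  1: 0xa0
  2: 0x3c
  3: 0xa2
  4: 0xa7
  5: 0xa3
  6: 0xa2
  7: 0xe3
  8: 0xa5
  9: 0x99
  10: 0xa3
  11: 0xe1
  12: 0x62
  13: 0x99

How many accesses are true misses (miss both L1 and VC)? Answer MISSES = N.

#0 0xe0→b28/s0 MISS; vc=[]
#1 0xa0→b20/s0 MISS; vc=[28]
#2 0x3c→b7/s3 MISS; vc=[28]
#3 0xa2→b20/s0 L1-HIT; vc=[28]
#4 0xa7→b20/s0 L1-HIT; vc=[28]
#5 0xa3→b20/s0 L1-HIT; vc=[28]
#6 0xa2→b20/s0 L1-HIT; vc=[28]
#7 0xe3→b28/s0 VC-HIT; vc=[20]
#8 0xa5→b20/s0 VC-HIT; vc=[28]
#9 0x99→b19/s3 MISS; vc=[28,7]
#10 0xa3→b20/s0 L1-HIT; vc=[28,7]
#11 0xe1→b28/s0 VC-HIT; vc=[20,7]
#12 0x62→b12/s0 MISS; vc=[20,7,28]
#13 0x99→b19/s3 L1-HIT; vc=[20,7,28]

MISSES = 5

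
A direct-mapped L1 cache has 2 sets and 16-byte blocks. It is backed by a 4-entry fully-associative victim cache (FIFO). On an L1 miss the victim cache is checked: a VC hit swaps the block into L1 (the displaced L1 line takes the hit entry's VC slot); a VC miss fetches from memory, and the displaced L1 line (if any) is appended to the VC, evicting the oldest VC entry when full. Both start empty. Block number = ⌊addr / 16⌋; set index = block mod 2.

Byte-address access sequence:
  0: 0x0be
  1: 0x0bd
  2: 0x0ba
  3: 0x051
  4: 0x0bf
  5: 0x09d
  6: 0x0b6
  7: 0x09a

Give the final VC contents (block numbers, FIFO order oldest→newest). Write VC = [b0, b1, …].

VC = [5, 11]

  [0] addr=0xbe blk=11 s=1: MISS | VC []
  [1] addr=0xbd blk=11 s=1: L1-HIT | VC []
  [2] addr=0xba blk=11 s=1: L1-HIT | VC []
  [3] addr=0x51 blk=5 s=1: MISS | VC [11]
  [4] addr=0xbf blk=11 s=1: VC-HIT | VC [5]
  [5] addr=0x9d blk=9 s=1: MISS | VC [5, 11]
  [6] addr=0xb6 blk=11 s=1: VC-HIT | VC [5, 9]
  [7] addr=0x9a blk=9 s=1: VC-HIT | VC [5, 11]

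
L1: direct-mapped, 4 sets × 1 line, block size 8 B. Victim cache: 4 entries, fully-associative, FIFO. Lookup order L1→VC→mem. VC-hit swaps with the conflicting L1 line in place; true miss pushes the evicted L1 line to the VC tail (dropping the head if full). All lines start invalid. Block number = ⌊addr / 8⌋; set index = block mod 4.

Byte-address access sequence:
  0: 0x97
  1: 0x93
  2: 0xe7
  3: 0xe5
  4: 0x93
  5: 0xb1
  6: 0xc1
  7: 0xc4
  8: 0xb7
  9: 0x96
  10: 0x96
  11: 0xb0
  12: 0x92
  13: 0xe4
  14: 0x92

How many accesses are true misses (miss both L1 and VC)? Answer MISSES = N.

#0 0x97→b18/s2 MISS; vc=[]
#1 0x93→b18/s2 L1-HIT; vc=[]
#2 0xe7→b28/s0 MISS; vc=[]
#3 0xe5→b28/s0 L1-HIT; vc=[]
#4 0x93→b18/s2 L1-HIT; vc=[]
#5 0xb1→b22/s2 MISS; vc=[18]
#6 0xc1→b24/s0 MISS; vc=[18,28]
#7 0xc4→b24/s0 L1-HIT; vc=[18,28]
#8 0xb7→b22/s2 L1-HIT; vc=[18,28]
#9 0x96→b18/s2 VC-HIT; vc=[22,28]
#10 0x96→b18/s2 L1-HIT; vc=[22,28]
#11 0xb0→b22/s2 VC-HIT; vc=[18,28]
#12 0x92→b18/s2 VC-HIT; vc=[22,28]
#13 0xe4→b28/s0 VC-HIT; vc=[22,24]
#14 0x92→b18/s2 L1-HIT; vc=[22,24]

MISSES = 4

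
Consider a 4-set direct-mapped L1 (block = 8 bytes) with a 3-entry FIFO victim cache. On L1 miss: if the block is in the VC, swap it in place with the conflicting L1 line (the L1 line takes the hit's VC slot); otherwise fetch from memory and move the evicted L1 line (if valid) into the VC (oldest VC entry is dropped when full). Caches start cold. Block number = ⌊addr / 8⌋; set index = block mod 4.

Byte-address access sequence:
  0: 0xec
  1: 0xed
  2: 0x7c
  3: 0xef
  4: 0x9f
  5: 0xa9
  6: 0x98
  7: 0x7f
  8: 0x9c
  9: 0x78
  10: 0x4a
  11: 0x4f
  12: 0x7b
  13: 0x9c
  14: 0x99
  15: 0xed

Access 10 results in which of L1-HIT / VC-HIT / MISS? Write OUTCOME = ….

0: 0xec (blk 29, set 1) → MISS  vc=[]
1: 0xed (blk 29, set 1) → L1-HIT  vc=[]
2: 0x7c (blk 15, set 3) → MISS  vc=[]
3: 0xef (blk 29, set 1) → L1-HIT  vc=[]
4: 0x9f (blk 19, set 3) → MISS  vc=[15]
5: 0xa9 (blk 21, set 1) → MISS  vc=[15, 29]
6: 0x98 (blk 19, set 3) → L1-HIT  vc=[15, 29]
7: 0x7f (blk 15, set 3) → VC-HIT  vc=[19, 29]
8: 0x9c (blk 19, set 3) → VC-HIT  vc=[15, 29]
9: 0x78 (blk 15, set 3) → VC-HIT  vc=[19, 29]
10: 0x4a (blk 9, set 1) → MISS  vc=[19, 29, 21]
11: 0x4f (blk 9, set 1) → L1-HIT  vc=[19, 29, 21]
12: 0x7b (blk 15, set 3) → L1-HIT  vc=[19, 29, 21]
13: 0x9c (blk 19, set 3) → VC-HIT  vc=[15, 29, 21]
14: 0x99 (blk 19, set 3) → L1-HIT  vc=[15, 29, 21]
15: 0xed (blk 29, set 1) → VC-HIT  vc=[15, 9, 21]

OUTCOME = MISS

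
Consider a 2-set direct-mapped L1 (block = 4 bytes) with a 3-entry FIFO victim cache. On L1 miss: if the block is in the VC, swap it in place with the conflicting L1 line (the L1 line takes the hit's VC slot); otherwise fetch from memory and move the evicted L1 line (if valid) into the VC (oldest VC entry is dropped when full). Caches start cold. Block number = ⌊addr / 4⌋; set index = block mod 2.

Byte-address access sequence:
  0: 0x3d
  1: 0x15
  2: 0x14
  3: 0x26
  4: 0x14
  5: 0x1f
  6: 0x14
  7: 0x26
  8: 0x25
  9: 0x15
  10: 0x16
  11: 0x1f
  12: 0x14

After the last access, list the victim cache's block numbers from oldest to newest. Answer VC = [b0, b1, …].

VC = [15, 9, 7]

  [0] addr=0x3d blk=15 s=1: MISS | VC []
  [1] addr=0x15 blk=5 s=1: MISS | VC [15]
  [2] addr=0x14 blk=5 s=1: L1-HIT | VC [15]
  [3] addr=0x26 blk=9 s=1: MISS | VC [15, 5]
  [4] addr=0x14 blk=5 s=1: VC-HIT | VC [15, 9]
  [5] addr=0x1f blk=7 s=1: MISS | VC [15, 9, 5]
  [6] addr=0x14 blk=5 s=1: VC-HIT | VC [15, 9, 7]
  [7] addr=0x26 blk=9 s=1: VC-HIT | VC [15, 5, 7]
  [8] addr=0x25 blk=9 s=1: L1-HIT | VC [15, 5, 7]
  [9] addr=0x15 blk=5 s=1: VC-HIT | VC [15, 9, 7]
  [10] addr=0x16 blk=5 s=1: L1-HIT | VC [15, 9, 7]
  [11] addr=0x1f blk=7 s=1: VC-HIT | VC [15, 9, 5]
  [12] addr=0x14 blk=5 s=1: VC-HIT | VC [15, 9, 7]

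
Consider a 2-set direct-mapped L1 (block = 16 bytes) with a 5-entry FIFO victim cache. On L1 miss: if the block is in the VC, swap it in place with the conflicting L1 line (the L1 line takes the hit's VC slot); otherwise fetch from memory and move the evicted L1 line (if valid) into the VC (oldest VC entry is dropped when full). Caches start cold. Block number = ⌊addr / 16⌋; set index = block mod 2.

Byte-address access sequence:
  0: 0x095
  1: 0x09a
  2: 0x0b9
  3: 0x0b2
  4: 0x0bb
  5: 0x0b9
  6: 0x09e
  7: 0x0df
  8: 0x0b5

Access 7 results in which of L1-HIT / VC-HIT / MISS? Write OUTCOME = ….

OUTCOME = MISS

#0 0x95→b9/s1 MISS; vc=[]
#1 0x9a→b9/s1 L1-HIT; vc=[]
#2 0xb9→b11/s1 MISS; vc=[9]
#3 0xb2→b11/s1 L1-HIT; vc=[9]
#4 0xbb→b11/s1 L1-HIT; vc=[9]
#5 0xb9→b11/s1 L1-HIT; vc=[9]
#6 0x9e→b9/s1 VC-HIT; vc=[11]
#7 0xdf→b13/s1 MISS; vc=[11,9]
#8 0xb5→b11/s1 VC-HIT; vc=[13,9]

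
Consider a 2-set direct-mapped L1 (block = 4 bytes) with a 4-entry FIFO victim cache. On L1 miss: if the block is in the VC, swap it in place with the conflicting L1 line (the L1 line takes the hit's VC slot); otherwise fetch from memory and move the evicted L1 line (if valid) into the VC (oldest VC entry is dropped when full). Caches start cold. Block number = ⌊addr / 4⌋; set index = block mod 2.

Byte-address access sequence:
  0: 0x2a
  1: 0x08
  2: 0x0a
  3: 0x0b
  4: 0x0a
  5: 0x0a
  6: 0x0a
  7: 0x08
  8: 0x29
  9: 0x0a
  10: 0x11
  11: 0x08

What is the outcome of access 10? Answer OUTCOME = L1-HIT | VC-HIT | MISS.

#0 0x2a→b10/s0 MISS; vc=[]
#1 0x8→b2/s0 MISS; vc=[10]
#2 0xa→b2/s0 L1-HIT; vc=[10]
#3 0xb→b2/s0 L1-HIT; vc=[10]
#4 0xa→b2/s0 L1-HIT; vc=[10]
#5 0xa→b2/s0 L1-HIT; vc=[10]
#6 0xa→b2/s0 L1-HIT; vc=[10]
#7 0x8→b2/s0 L1-HIT; vc=[10]
#8 0x29→b10/s0 VC-HIT; vc=[2]
#9 0xa→b2/s0 VC-HIT; vc=[10]
#10 0x11→b4/s0 MISS; vc=[10,2]
#11 0x8→b2/s0 VC-HIT; vc=[10,4]

OUTCOME = MISS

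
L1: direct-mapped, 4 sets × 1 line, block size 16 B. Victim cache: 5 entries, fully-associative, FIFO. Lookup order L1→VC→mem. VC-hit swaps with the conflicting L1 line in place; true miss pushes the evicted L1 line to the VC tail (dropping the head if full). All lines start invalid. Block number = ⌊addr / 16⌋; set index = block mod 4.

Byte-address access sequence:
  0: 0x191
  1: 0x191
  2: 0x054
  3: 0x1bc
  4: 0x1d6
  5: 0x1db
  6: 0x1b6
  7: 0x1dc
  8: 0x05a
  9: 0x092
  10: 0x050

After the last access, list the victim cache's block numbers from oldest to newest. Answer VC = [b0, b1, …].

VC = [25, 29, 9]

0: 0x191 (blk 25, set 1) → MISS  vc=[]
1: 0x191 (blk 25, set 1) → L1-HIT  vc=[]
2: 0x54 (blk 5, set 1) → MISS  vc=[25]
3: 0x1bc (blk 27, set 3) → MISS  vc=[25]
4: 0x1d6 (blk 29, set 1) → MISS  vc=[25, 5]
5: 0x1db (blk 29, set 1) → L1-HIT  vc=[25, 5]
6: 0x1b6 (blk 27, set 3) → L1-HIT  vc=[25, 5]
7: 0x1dc (blk 29, set 1) → L1-HIT  vc=[25, 5]
8: 0x5a (blk 5, set 1) → VC-HIT  vc=[25, 29]
9: 0x92 (blk 9, set 1) → MISS  vc=[25, 29, 5]
10: 0x50 (blk 5, set 1) → VC-HIT  vc=[25, 29, 9]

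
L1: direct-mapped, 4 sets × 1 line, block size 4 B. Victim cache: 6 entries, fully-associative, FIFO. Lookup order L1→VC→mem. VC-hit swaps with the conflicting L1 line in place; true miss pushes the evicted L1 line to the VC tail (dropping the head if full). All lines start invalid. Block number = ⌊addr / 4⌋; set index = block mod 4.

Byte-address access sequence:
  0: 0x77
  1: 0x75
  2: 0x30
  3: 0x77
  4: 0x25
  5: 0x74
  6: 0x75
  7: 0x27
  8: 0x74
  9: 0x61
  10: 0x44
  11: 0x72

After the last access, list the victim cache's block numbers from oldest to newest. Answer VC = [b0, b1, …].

  [0] addr=0x77 blk=29 s=1: MISS | VC []
  [1] addr=0x75 blk=29 s=1: L1-HIT | VC []
  [2] addr=0x30 blk=12 s=0: MISS | VC []
  [3] addr=0x77 blk=29 s=1: L1-HIT | VC []
  [4] addr=0x25 blk=9 s=1: MISS | VC [29]
  [5] addr=0x74 blk=29 s=1: VC-HIT | VC [9]
  [6] addr=0x75 blk=29 s=1: L1-HIT | VC [9]
  [7] addr=0x27 blk=9 s=1: VC-HIT | VC [29]
  [8] addr=0x74 blk=29 s=1: VC-HIT | VC [9]
  [9] addr=0x61 blk=24 s=0: MISS | VC [9, 12]
  [10] addr=0x44 blk=17 s=1: MISS | VC [9, 12, 29]
  [11] addr=0x72 blk=28 s=0: MISS | VC [9, 12, 29, 24]

VC = [9, 12, 29, 24]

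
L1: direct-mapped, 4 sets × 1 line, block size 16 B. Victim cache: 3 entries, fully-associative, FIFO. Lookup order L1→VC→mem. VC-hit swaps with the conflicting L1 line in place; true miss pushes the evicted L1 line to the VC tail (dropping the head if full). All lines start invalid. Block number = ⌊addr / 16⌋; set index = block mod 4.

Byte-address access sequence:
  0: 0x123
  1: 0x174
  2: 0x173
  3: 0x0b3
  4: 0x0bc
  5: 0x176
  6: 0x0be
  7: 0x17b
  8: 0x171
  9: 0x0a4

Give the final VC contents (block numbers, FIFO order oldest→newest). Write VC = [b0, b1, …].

#0 0x123→b18/s2 MISS; vc=[]
#1 0x174→b23/s3 MISS; vc=[]
#2 0x173→b23/s3 L1-HIT; vc=[]
#3 0xb3→b11/s3 MISS; vc=[23]
#4 0xbc→b11/s3 L1-HIT; vc=[23]
#5 0x176→b23/s3 VC-HIT; vc=[11]
#6 0xbe→b11/s3 VC-HIT; vc=[23]
#7 0x17b→b23/s3 VC-HIT; vc=[11]
#8 0x171→b23/s3 L1-HIT; vc=[11]
#9 0xa4→b10/s2 MISS; vc=[11,18]

VC = [11, 18]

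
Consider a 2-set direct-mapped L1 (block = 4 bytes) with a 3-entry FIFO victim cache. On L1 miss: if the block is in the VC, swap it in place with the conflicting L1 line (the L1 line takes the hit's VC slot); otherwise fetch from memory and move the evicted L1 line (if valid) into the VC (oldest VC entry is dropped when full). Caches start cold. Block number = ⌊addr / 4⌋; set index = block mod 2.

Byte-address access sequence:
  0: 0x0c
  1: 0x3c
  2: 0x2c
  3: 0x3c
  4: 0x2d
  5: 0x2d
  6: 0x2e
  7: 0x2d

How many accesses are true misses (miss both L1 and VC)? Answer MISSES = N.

  [0] addr=0xc blk=3 s=1: MISS | VC []
  [1] addr=0x3c blk=15 s=1: MISS | VC [3]
  [2] addr=0x2c blk=11 s=1: MISS | VC [3, 15]
  [3] addr=0x3c blk=15 s=1: VC-HIT | VC [3, 11]
  [4] addr=0x2d blk=11 s=1: VC-HIT | VC [3, 15]
  [5] addr=0x2d blk=11 s=1: L1-HIT | VC [3, 15]
  [6] addr=0x2e blk=11 s=1: L1-HIT | VC [3, 15]
  [7] addr=0x2d blk=11 s=1: L1-HIT | VC [3, 15]

MISSES = 3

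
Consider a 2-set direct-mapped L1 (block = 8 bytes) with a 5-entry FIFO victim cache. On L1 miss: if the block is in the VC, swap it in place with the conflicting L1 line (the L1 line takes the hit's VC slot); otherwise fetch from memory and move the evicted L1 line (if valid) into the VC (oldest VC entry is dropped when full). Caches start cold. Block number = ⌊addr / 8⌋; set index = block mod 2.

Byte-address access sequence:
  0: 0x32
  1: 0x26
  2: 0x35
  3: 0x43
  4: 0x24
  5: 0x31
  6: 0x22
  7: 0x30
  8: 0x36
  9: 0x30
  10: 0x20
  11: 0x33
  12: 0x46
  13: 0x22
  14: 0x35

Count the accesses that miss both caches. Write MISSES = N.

MISSES = 3

  [0] addr=0x32 blk=6 s=0: MISS | VC []
  [1] addr=0x26 blk=4 s=0: MISS | VC [6]
  [2] addr=0x35 blk=6 s=0: VC-HIT | VC [4]
  [3] addr=0x43 blk=8 s=0: MISS | VC [4, 6]
  [4] addr=0x24 blk=4 s=0: VC-HIT | VC [8, 6]
  [5] addr=0x31 blk=6 s=0: VC-HIT | VC [8, 4]
  [6] addr=0x22 blk=4 s=0: VC-HIT | VC [8, 6]
  [7] addr=0x30 blk=6 s=0: VC-HIT | VC [8, 4]
  [8] addr=0x36 blk=6 s=0: L1-HIT | VC [8, 4]
  [9] addr=0x30 blk=6 s=0: L1-HIT | VC [8, 4]
  [10] addr=0x20 blk=4 s=0: VC-HIT | VC [8, 6]
  [11] addr=0x33 blk=6 s=0: VC-HIT | VC [8, 4]
  [12] addr=0x46 blk=8 s=0: VC-HIT | VC [6, 4]
  [13] addr=0x22 blk=4 s=0: VC-HIT | VC [6, 8]
  [14] addr=0x35 blk=6 s=0: VC-HIT | VC [4, 8]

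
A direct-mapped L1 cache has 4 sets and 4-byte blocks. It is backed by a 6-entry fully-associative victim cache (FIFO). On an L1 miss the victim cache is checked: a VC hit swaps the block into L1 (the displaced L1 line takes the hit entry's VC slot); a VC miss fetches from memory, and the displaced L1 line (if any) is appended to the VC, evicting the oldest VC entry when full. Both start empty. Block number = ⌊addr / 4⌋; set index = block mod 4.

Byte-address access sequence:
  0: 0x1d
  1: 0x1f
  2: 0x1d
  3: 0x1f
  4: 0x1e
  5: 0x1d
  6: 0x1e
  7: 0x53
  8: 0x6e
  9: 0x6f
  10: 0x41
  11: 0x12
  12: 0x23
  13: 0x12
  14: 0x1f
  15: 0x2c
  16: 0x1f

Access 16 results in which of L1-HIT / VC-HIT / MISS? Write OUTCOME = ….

OUTCOME = VC-HIT

  [0] addr=0x1d blk=7 s=3: MISS | VC []
  [1] addr=0x1f blk=7 s=3: L1-HIT | VC []
  [2] addr=0x1d blk=7 s=3: L1-HIT | VC []
  [3] addr=0x1f blk=7 s=3: L1-HIT | VC []
  [4] addr=0x1e blk=7 s=3: L1-HIT | VC []
  [5] addr=0x1d blk=7 s=3: L1-HIT | VC []
  [6] addr=0x1e blk=7 s=3: L1-HIT | VC []
  [7] addr=0x53 blk=20 s=0: MISS | VC []
  [8] addr=0x6e blk=27 s=3: MISS | VC [7]
  [9] addr=0x6f blk=27 s=3: L1-HIT | VC [7]
  [10] addr=0x41 blk=16 s=0: MISS | VC [7, 20]
  [11] addr=0x12 blk=4 s=0: MISS | VC [7, 20, 16]
  [12] addr=0x23 blk=8 s=0: MISS | VC [7, 20, 16, 4]
  [13] addr=0x12 blk=4 s=0: VC-HIT | VC [7, 20, 16, 8]
  [14] addr=0x1f blk=7 s=3: VC-HIT | VC [27, 20, 16, 8]
  [15] addr=0x2c blk=11 s=3: MISS | VC [27, 20, 16, 8, 7]
  [16] addr=0x1f blk=7 s=3: VC-HIT | VC [27, 20, 16, 8, 11]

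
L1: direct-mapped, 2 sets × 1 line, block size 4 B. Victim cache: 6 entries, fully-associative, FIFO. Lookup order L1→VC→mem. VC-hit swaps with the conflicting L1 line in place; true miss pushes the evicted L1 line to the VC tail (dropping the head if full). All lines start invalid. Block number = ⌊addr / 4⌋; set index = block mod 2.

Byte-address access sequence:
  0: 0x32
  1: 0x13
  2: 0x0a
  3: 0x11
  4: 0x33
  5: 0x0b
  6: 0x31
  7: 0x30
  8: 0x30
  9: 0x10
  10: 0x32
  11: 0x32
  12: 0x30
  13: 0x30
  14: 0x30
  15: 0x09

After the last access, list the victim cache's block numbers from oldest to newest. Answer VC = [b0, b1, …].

VC = [4, 12]

  [0] addr=0x32 blk=12 s=0: MISS | VC []
  [1] addr=0x13 blk=4 s=0: MISS | VC [12]
  [2] addr=0xa blk=2 s=0: MISS | VC [12, 4]
  [3] addr=0x11 blk=4 s=0: VC-HIT | VC [12, 2]
  [4] addr=0x33 blk=12 s=0: VC-HIT | VC [4, 2]
  [5] addr=0xb blk=2 s=0: VC-HIT | VC [4, 12]
  [6] addr=0x31 blk=12 s=0: VC-HIT | VC [4, 2]
  [7] addr=0x30 blk=12 s=0: L1-HIT | VC [4, 2]
  [8] addr=0x30 blk=12 s=0: L1-HIT | VC [4, 2]
  [9] addr=0x10 blk=4 s=0: VC-HIT | VC [12, 2]
  [10] addr=0x32 blk=12 s=0: VC-HIT | VC [4, 2]
  [11] addr=0x32 blk=12 s=0: L1-HIT | VC [4, 2]
  [12] addr=0x30 blk=12 s=0: L1-HIT | VC [4, 2]
  [13] addr=0x30 blk=12 s=0: L1-HIT | VC [4, 2]
  [14] addr=0x30 blk=12 s=0: L1-HIT | VC [4, 2]
  [15] addr=0x9 blk=2 s=0: VC-HIT | VC [4, 12]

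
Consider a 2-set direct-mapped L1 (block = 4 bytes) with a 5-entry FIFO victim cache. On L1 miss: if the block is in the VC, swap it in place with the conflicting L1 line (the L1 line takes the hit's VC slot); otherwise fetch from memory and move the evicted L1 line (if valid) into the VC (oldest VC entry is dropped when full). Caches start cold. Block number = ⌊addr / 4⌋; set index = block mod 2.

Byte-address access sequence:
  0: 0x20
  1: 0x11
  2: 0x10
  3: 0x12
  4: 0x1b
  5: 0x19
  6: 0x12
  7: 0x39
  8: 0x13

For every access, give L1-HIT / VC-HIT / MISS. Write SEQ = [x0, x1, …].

SEQ = [MISS, MISS, L1-HIT, L1-HIT, MISS, L1-HIT, VC-HIT, MISS, VC-HIT]

0: 0x20 (blk 8, set 0) → MISS  vc=[]
1: 0x11 (blk 4, set 0) → MISS  vc=[8]
2: 0x10 (blk 4, set 0) → L1-HIT  vc=[8]
3: 0x12 (blk 4, set 0) → L1-HIT  vc=[8]
4: 0x1b (blk 6, set 0) → MISS  vc=[8, 4]
5: 0x19 (blk 6, set 0) → L1-HIT  vc=[8, 4]
6: 0x12 (blk 4, set 0) → VC-HIT  vc=[8, 6]
7: 0x39 (blk 14, set 0) → MISS  vc=[8, 6, 4]
8: 0x13 (blk 4, set 0) → VC-HIT  vc=[8, 6, 14]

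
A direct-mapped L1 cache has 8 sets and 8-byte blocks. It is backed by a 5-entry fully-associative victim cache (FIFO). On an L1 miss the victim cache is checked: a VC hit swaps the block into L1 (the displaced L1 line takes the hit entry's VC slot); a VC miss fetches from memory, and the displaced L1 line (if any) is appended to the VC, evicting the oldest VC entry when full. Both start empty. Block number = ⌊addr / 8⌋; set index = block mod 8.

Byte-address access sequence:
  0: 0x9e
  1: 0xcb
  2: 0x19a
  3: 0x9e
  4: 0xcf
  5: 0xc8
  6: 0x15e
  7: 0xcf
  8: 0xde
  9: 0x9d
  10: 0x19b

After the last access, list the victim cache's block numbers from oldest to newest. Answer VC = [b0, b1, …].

VC = [19, 27, 43]

#0 0x9e→b19/s3 MISS; vc=[]
#1 0xcb→b25/s1 MISS; vc=[]
#2 0x19a→b51/s3 MISS; vc=[19]
#3 0x9e→b19/s3 VC-HIT; vc=[51]
#4 0xcf→b25/s1 L1-HIT; vc=[51]
#5 0xc8→b25/s1 L1-HIT; vc=[51]
#6 0x15e→b43/s3 MISS; vc=[51,19]
#7 0xcf→b25/s1 L1-HIT; vc=[51,19]
#8 0xde→b27/s3 MISS; vc=[51,19,43]
#9 0x9d→b19/s3 VC-HIT; vc=[51,27,43]
#10 0x19b→b51/s3 VC-HIT; vc=[19,27,43]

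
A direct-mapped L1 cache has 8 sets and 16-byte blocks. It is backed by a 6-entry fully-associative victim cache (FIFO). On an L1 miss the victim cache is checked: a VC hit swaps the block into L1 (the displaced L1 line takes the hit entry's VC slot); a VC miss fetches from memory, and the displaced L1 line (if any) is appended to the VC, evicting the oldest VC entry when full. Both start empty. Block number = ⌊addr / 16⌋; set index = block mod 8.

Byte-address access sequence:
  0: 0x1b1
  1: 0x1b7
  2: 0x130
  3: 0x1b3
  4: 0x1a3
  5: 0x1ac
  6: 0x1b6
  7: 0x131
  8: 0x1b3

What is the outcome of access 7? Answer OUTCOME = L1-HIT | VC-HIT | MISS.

  [0] addr=0x1b1 blk=27 s=3: MISS | VC []
  [1] addr=0x1b7 blk=27 s=3: L1-HIT | VC []
  [2] addr=0x130 blk=19 s=3: MISS | VC [27]
  [3] addr=0x1b3 blk=27 s=3: VC-HIT | VC [19]
  [4] addr=0x1a3 blk=26 s=2: MISS | VC [19]
  [5] addr=0x1ac blk=26 s=2: L1-HIT | VC [19]
  [6] addr=0x1b6 blk=27 s=3: L1-HIT | VC [19]
  [7] addr=0x131 blk=19 s=3: VC-HIT | VC [27]
  [8] addr=0x1b3 blk=27 s=3: VC-HIT | VC [19]

OUTCOME = VC-HIT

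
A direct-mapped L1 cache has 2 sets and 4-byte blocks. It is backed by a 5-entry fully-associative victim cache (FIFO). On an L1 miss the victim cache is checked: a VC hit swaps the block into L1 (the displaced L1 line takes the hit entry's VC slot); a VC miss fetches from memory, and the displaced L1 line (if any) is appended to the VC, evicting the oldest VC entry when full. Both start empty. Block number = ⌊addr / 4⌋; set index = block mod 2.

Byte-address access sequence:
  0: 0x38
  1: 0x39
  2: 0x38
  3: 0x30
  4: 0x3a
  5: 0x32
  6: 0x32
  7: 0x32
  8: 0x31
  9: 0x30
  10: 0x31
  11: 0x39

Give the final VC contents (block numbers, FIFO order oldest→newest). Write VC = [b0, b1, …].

  [0] addr=0x38 blk=14 s=0: MISS | VC []
  [1] addr=0x39 blk=14 s=0: L1-HIT | VC []
  [2] addr=0x38 blk=14 s=0: L1-HIT | VC []
  [3] addr=0x30 blk=12 s=0: MISS | VC [14]
  [4] addr=0x3a blk=14 s=0: VC-HIT | VC [12]
  [5] addr=0x32 blk=12 s=0: VC-HIT | VC [14]
  [6] addr=0x32 blk=12 s=0: L1-HIT | VC [14]
  [7] addr=0x32 blk=12 s=0: L1-HIT | VC [14]
  [8] addr=0x31 blk=12 s=0: L1-HIT | VC [14]
  [9] addr=0x30 blk=12 s=0: L1-HIT | VC [14]
  [10] addr=0x31 blk=12 s=0: L1-HIT | VC [14]
  [11] addr=0x39 blk=14 s=0: VC-HIT | VC [12]

VC = [12]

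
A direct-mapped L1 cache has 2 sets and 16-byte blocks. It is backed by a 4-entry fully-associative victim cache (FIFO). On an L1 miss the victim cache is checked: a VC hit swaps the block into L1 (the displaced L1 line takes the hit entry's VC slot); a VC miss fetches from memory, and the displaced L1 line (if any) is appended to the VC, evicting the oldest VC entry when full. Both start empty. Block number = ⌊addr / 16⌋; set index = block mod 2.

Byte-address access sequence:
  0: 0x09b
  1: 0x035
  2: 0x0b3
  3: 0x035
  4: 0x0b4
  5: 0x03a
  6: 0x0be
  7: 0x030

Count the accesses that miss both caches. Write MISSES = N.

  [0] addr=0x9b blk=9 s=1: MISS | VC []
  [1] addr=0x35 blk=3 s=1: MISS | VC [9]
  [2] addr=0xb3 blk=11 s=1: MISS | VC [9, 3]
  [3] addr=0x35 blk=3 s=1: VC-HIT | VC [9, 11]
  [4] addr=0xb4 blk=11 s=1: VC-HIT | VC [9, 3]
  [5] addr=0x3a blk=3 s=1: VC-HIT | VC [9, 11]
  [6] addr=0xbe blk=11 s=1: VC-HIT | VC [9, 3]
  [7] addr=0x30 blk=3 s=1: VC-HIT | VC [9, 11]

MISSES = 3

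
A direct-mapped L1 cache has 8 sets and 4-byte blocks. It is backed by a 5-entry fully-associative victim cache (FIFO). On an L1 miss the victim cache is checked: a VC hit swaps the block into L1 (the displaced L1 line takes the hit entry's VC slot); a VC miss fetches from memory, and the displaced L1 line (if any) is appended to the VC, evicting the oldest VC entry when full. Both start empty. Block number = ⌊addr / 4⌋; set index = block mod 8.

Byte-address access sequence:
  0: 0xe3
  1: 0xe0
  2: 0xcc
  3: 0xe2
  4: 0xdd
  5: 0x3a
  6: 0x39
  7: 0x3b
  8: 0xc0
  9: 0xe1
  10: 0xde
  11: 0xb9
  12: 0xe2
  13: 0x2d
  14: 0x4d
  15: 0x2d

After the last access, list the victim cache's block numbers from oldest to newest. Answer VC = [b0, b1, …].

#0 0xe3→b56/s0 MISS; vc=[]
#1 0xe0→b56/s0 L1-HIT; vc=[]
#2 0xcc→b51/s3 MISS; vc=[]
#3 0xe2→b56/s0 L1-HIT; vc=[]
#4 0xdd→b55/s7 MISS; vc=[]
#5 0x3a→b14/s6 MISS; vc=[]
#6 0x39→b14/s6 L1-HIT; vc=[]
#7 0x3b→b14/s6 L1-HIT; vc=[]
#8 0xc0→b48/s0 MISS; vc=[56]
#9 0xe1→b56/s0 VC-HIT; vc=[48]
#10 0xde→b55/s7 L1-HIT; vc=[48]
#11 0xb9→b46/s6 MISS; vc=[48,14]
#12 0xe2→b56/s0 L1-HIT; vc=[48,14]
#13 0x2d→b11/s3 MISS; vc=[48,14,51]
#14 0x4d→b19/s3 MISS; vc=[48,14,51,11]
#15 0x2d→b11/s3 VC-HIT; vc=[48,14,51,19]

VC = [48, 14, 51, 19]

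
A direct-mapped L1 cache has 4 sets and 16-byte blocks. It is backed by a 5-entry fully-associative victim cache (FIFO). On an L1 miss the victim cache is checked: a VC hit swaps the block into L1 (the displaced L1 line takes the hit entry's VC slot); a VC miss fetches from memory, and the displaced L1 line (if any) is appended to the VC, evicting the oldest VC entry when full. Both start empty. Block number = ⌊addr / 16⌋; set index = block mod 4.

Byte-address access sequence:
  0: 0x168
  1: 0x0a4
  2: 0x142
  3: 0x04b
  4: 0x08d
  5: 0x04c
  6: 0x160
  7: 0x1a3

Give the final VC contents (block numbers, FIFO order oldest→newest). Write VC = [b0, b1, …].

0: 0x168 (blk 22, set 2) → MISS  vc=[]
1: 0xa4 (blk 10, set 2) → MISS  vc=[22]
2: 0x142 (blk 20, set 0) → MISS  vc=[22]
3: 0x4b (blk 4, set 0) → MISS  vc=[22, 20]
4: 0x8d (blk 8, set 0) → MISS  vc=[22, 20, 4]
5: 0x4c (blk 4, set 0) → VC-HIT  vc=[22, 20, 8]
6: 0x160 (blk 22, set 2) → VC-HIT  vc=[10, 20, 8]
7: 0x1a3 (blk 26, set 2) → MISS  vc=[10, 20, 8, 22]

VC = [10, 20, 8, 22]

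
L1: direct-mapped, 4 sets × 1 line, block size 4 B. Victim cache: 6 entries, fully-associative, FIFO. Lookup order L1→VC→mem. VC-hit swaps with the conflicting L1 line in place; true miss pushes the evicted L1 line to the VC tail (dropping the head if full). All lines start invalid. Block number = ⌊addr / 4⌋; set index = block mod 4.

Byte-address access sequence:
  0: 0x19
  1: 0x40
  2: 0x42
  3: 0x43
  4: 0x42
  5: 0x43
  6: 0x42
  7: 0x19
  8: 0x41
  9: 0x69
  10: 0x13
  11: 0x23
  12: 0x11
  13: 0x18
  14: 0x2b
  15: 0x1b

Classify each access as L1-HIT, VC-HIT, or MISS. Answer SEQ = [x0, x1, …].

SEQ = [MISS, MISS, L1-HIT, L1-HIT, L1-HIT, L1-HIT, L1-HIT, L1-HIT, L1-HIT, MISS, MISS, MISS, VC-HIT, VC-HIT, MISS, VC-HIT]

#0 0x19→b6/s2 MISS; vc=[]
#1 0x40→b16/s0 MISS; vc=[]
#2 0x42→b16/s0 L1-HIT; vc=[]
#3 0x43→b16/s0 L1-HIT; vc=[]
#4 0x42→b16/s0 L1-HIT; vc=[]
#5 0x43→b16/s0 L1-HIT; vc=[]
#6 0x42→b16/s0 L1-HIT; vc=[]
#7 0x19→b6/s2 L1-HIT; vc=[]
#8 0x41→b16/s0 L1-HIT; vc=[]
#9 0x69→b26/s2 MISS; vc=[6]
#10 0x13→b4/s0 MISS; vc=[6,16]
#11 0x23→b8/s0 MISS; vc=[6,16,4]
#12 0x11→b4/s0 VC-HIT; vc=[6,16,8]
#13 0x18→b6/s2 VC-HIT; vc=[26,16,8]
#14 0x2b→b10/s2 MISS; vc=[26,16,8,6]
#15 0x1b→b6/s2 VC-HIT; vc=[26,16,8,10]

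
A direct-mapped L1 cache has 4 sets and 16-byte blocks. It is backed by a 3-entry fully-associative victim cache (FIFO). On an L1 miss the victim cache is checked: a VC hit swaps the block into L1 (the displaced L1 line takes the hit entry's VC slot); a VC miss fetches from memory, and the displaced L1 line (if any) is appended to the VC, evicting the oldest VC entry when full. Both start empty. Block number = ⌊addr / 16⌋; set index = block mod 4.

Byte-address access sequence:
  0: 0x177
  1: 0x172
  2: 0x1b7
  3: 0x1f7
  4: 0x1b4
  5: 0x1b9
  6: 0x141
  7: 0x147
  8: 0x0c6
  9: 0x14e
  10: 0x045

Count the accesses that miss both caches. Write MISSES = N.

MISSES = 6

  [0] addr=0x177 blk=23 s=3: MISS | VC []
  [1] addr=0x172 blk=23 s=3: L1-HIT | VC []
  [2] addr=0x1b7 blk=27 s=3: MISS | VC [23]
  [3] addr=0x1f7 blk=31 s=3: MISS | VC [23, 27]
  [4] addr=0x1b4 blk=27 s=3: VC-HIT | VC [23, 31]
  [5] addr=0x1b9 blk=27 s=3: L1-HIT | VC [23, 31]
  [6] addr=0x141 blk=20 s=0: MISS | VC [23, 31]
  [7] addr=0x147 blk=20 s=0: L1-HIT | VC [23, 31]
  [8] addr=0xc6 blk=12 s=0: MISS | VC [23, 31, 20]
  [9] addr=0x14e blk=20 s=0: VC-HIT | VC [23, 31, 12]
  [10] addr=0x45 blk=4 s=0: MISS | VC [31, 12, 20]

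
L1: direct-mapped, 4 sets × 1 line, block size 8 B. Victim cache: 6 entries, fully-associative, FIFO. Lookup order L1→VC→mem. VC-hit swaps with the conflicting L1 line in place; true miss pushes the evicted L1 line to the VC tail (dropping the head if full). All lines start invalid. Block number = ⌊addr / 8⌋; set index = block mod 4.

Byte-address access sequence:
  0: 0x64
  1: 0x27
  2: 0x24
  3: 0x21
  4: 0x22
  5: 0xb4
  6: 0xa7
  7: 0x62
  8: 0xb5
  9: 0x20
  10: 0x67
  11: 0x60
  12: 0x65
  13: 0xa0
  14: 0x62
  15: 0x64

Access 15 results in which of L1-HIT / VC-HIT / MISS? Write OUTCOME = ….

#0 0x64→b12/s0 MISS; vc=[]
#1 0x27→b4/s0 MISS; vc=[12]
#2 0x24→b4/s0 L1-HIT; vc=[12]
#3 0x21→b4/s0 L1-HIT; vc=[12]
#4 0x22→b4/s0 L1-HIT; vc=[12]
#5 0xb4→b22/s2 MISS; vc=[12]
#6 0xa7→b20/s0 MISS; vc=[12,4]
#7 0x62→b12/s0 VC-HIT; vc=[20,4]
#8 0xb5→b22/s2 L1-HIT; vc=[20,4]
#9 0x20→b4/s0 VC-HIT; vc=[20,12]
#10 0x67→b12/s0 VC-HIT; vc=[20,4]
#11 0x60→b12/s0 L1-HIT; vc=[20,4]
#12 0x65→b12/s0 L1-HIT; vc=[20,4]
#13 0xa0→b20/s0 VC-HIT; vc=[12,4]
#14 0x62→b12/s0 VC-HIT; vc=[20,4]
#15 0x64→b12/s0 L1-HIT; vc=[20,4]

OUTCOME = L1-HIT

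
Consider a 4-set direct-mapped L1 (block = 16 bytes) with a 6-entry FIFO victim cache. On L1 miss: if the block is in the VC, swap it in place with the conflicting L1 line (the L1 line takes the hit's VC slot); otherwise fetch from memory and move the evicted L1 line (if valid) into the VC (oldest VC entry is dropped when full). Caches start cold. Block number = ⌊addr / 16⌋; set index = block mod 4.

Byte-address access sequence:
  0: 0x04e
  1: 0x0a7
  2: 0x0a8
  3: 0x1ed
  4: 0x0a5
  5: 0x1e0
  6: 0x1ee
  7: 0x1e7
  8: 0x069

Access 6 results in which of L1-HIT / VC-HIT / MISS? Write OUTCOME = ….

#0 0x4e→b4/s0 MISS; vc=[]
#1 0xa7→b10/s2 MISS; vc=[]
#2 0xa8→b10/s2 L1-HIT; vc=[]
#3 0x1ed→b30/s2 MISS; vc=[10]
#4 0xa5→b10/s2 VC-HIT; vc=[30]
#5 0x1e0→b30/s2 VC-HIT; vc=[10]
#6 0x1ee→b30/s2 L1-HIT; vc=[10]
#7 0x1e7→b30/s2 L1-HIT; vc=[10]
#8 0x69→b6/s2 MISS; vc=[10,30]

OUTCOME = L1-HIT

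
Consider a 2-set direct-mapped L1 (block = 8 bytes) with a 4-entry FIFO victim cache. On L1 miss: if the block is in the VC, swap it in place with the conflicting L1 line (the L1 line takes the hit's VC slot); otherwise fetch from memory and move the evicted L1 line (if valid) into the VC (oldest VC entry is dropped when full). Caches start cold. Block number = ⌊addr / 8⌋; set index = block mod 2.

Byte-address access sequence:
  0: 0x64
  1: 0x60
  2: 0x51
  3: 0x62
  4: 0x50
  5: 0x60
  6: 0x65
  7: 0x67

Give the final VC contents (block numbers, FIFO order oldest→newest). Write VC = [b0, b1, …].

VC = [10]

0: 0x64 (blk 12, set 0) → MISS  vc=[]
1: 0x60 (blk 12, set 0) → L1-HIT  vc=[]
2: 0x51 (blk 10, set 0) → MISS  vc=[12]
3: 0x62 (blk 12, set 0) → VC-HIT  vc=[10]
4: 0x50 (blk 10, set 0) → VC-HIT  vc=[12]
5: 0x60 (blk 12, set 0) → VC-HIT  vc=[10]
6: 0x65 (blk 12, set 0) → L1-HIT  vc=[10]
7: 0x67 (blk 12, set 0) → L1-HIT  vc=[10]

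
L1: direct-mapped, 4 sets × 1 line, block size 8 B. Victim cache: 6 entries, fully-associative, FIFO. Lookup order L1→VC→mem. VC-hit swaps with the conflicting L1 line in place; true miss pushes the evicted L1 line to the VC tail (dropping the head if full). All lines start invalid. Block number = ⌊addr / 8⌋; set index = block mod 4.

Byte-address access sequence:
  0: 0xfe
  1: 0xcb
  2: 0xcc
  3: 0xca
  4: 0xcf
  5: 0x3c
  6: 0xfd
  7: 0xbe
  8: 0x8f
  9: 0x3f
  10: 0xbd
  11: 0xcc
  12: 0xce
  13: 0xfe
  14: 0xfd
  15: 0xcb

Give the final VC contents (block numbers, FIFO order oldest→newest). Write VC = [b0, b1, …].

0: 0xfe (blk 31, set 3) → MISS  vc=[]
1: 0xcb (blk 25, set 1) → MISS  vc=[]
2: 0xcc (blk 25, set 1) → L1-HIT  vc=[]
3: 0xca (blk 25, set 1) → L1-HIT  vc=[]
4: 0xcf (blk 25, set 1) → L1-HIT  vc=[]
5: 0x3c (blk 7, set 3) → MISS  vc=[31]
6: 0xfd (blk 31, set 3) → VC-HIT  vc=[7]
7: 0xbe (blk 23, set 3) → MISS  vc=[7, 31]
8: 0x8f (blk 17, set 1) → MISS  vc=[7, 31, 25]
9: 0x3f (blk 7, set 3) → VC-HIT  vc=[23, 31, 25]
10: 0xbd (blk 23, set 3) → VC-HIT  vc=[7, 31, 25]
11: 0xcc (blk 25, set 1) → VC-HIT  vc=[7, 31, 17]
12: 0xce (blk 25, set 1) → L1-HIT  vc=[7, 31, 17]
13: 0xfe (blk 31, set 3) → VC-HIT  vc=[7, 23, 17]
14: 0xfd (blk 31, set 3) → L1-HIT  vc=[7, 23, 17]
15: 0xcb (blk 25, set 1) → L1-HIT  vc=[7, 23, 17]

VC = [7, 23, 17]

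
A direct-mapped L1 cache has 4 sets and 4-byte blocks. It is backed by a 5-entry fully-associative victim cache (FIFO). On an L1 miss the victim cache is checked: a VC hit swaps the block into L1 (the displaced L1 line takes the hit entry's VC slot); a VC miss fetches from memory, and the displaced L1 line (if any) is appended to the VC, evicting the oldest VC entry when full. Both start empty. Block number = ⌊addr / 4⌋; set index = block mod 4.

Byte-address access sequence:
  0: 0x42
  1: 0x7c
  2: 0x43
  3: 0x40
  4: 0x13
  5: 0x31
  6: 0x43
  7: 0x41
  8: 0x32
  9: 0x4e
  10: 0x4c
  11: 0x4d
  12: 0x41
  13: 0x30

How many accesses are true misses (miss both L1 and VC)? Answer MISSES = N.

0: 0x42 (blk 16, set 0) → MISS  vc=[]
1: 0x7c (blk 31, set 3) → MISS  vc=[]
2: 0x43 (blk 16, set 0) → L1-HIT  vc=[]
3: 0x40 (blk 16, set 0) → L1-HIT  vc=[]
4: 0x13 (blk 4, set 0) → MISS  vc=[16]
5: 0x31 (blk 12, set 0) → MISS  vc=[16, 4]
6: 0x43 (blk 16, set 0) → VC-HIT  vc=[12, 4]
7: 0x41 (blk 16, set 0) → L1-HIT  vc=[12, 4]
8: 0x32 (blk 12, set 0) → VC-HIT  vc=[16, 4]
9: 0x4e (blk 19, set 3) → MISS  vc=[16, 4, 31]
10: 0x4c (blk 19, set 3) → L1-HIT  vc=[16, 4, 31]
11: 0x4d (blk 19, set 3) → L1-HIT  vc=[16, 4, 31]
12: 0x41 (blk 16, set 0) → VC-HIT  vc=[12, 4, 31]
13: 0x30 (blk 12, set 0) → VC-HIT  vc=[16, 4, 31]

MISSES = 5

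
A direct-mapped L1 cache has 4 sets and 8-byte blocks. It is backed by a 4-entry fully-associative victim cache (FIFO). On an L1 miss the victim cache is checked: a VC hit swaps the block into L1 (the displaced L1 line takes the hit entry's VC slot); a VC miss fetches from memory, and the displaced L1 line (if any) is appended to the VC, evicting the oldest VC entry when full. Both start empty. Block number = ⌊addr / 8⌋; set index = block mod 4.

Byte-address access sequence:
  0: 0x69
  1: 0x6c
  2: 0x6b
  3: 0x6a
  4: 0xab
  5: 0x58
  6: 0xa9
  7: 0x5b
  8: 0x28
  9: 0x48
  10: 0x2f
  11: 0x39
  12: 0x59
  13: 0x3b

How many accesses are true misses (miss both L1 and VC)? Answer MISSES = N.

#0 0x69→b13/s1 MISS; vc=[]
#1 0x6c→b13/s1 L1-HIT; vc=[]
#2 0x6b→b13/s1 L1-HIT; vc=[]
#3 0x6a→b13/s1 L1-HIT; vc=[]
#4 0xab→b21/s1 MISS; vc=[13]
#5 0x58→b11/s3 MISS; vc=[13]
#6 0xa9→b21/s1 L1-HIT; vc=[13]
#7 0x5b→b11/s3 L1-HIT; vc=[13]
#8 0x28→b5/s1 MISS; vc=[13,21]
#9 0x48→b9/s1 MISS; vc=[13,21,5]
#10 0x2f→b5/s1 VC-HIT; vc=[13,21,9]
#11 0x39→b7/s3 MISS; vc=[13,21,9,11]
#12 0x59→b11/s3 VC-HIT; vc=[13,21,9,7]
#13 0x3b→b7/s3 VC-HIT; vc=[13,21,9,11]

MISSES = 6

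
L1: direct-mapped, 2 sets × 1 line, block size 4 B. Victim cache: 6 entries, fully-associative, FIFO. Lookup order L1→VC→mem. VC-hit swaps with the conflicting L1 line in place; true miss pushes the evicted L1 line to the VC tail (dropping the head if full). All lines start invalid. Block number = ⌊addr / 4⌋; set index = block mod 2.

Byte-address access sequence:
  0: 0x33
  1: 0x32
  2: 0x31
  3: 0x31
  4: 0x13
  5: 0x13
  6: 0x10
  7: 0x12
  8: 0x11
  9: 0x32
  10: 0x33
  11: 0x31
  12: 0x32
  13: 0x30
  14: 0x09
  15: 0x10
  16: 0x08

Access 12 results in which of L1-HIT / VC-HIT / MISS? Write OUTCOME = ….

  [0] addr=0x33 blk=12 s=0: MISS | VC []
  [1] addr=0x32 blk=12 s=0: L1-HIT | VC []
  [2] addr=0x31 blk=12 s=0: L1-HIT | VC []
  [3] addr=0x31 blk=12 s=0: L1-HIT | VC []
  [4] addr=0x13 blk=4 s=0: MISS | VC [12]
  [5] addr=0x13 blk=4 s=0: L1-HIT | VC [12]
  [6] addr=0x10 blk=4 s=0: L1-HIT | VC [12]
  [7] addr=0x12 blk=4 s=0: L1-HIT | VC [12]
  [8] addr=0x11 blk=4 s=0: L1-HIT | VC [12]
  [9] addr=0x32 blk=12 s=0: VC-HIT | VC [4]
  [10] addr=0x33 blk=12 s=0: L1-HIT | VC [4]
  [11] addr=0x31 blk=12 s=0: L1-HIT | VC [4]
  [12] addr=0x32 blk=12 s=0: L1-HIT | VC [4]
  [13] addr=0x30 blk=12 s=0: L1-HIT | VC [4]
  [14] addr=0x9 blk=2 s=0: MISS | VC [4, 12]
  [15] addr=0x10 blk=4 s=0: VC-HIT | VC [2, 12]
  [16] addr=0x8 blk=2 s=0: VC-HIT | VC [4, 12]

OUTCOME = L1-HIT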